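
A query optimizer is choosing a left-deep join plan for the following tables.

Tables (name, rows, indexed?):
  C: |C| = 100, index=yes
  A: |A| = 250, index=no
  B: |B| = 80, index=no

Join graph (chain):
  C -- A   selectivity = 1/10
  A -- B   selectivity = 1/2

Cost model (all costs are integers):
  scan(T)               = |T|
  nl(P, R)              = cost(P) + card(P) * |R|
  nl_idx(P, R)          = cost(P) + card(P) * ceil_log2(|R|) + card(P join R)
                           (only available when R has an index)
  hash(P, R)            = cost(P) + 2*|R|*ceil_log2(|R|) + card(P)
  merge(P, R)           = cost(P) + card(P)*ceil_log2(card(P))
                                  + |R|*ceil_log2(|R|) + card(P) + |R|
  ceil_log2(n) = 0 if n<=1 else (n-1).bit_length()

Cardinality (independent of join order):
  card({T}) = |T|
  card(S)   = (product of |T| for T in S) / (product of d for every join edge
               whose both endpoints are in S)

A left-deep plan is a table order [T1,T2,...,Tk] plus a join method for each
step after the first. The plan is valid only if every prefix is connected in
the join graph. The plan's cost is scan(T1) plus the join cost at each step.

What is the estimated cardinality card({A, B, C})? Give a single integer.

Tables in S: A(250), B(80), C(100)
Edges inside S: C-A(d=10), A-B(d=2)
numerator = 250 * 80 * 100 = 2000000
denominator = 10 * 2 = 20
card(S) = 2000000 / 20 = 100000

100000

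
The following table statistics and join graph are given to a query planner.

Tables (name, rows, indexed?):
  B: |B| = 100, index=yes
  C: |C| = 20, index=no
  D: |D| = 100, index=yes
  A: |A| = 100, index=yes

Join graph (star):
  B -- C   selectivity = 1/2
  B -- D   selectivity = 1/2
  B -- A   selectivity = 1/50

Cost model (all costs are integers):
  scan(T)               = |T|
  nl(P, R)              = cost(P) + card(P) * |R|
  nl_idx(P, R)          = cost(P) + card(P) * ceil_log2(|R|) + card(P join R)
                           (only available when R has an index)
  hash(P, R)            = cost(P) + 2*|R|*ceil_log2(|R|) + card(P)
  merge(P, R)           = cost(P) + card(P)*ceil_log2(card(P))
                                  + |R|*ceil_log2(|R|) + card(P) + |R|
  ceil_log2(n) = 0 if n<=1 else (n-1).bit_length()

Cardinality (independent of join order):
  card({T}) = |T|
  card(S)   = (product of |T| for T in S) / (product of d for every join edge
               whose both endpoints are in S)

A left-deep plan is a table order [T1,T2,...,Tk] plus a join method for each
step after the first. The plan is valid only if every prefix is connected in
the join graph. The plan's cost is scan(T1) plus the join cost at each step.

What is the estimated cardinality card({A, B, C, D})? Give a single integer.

Tables in S: A(100), B(100), C(20), D(100)
Edges inside S: B-C(d=2), B-D(d=2), B-A(d=50)
numerator = 100 * 100 * 20 * 100 = 20000000
denominator = 2 * 2 * 50 = 200
card(S) = 20000000 / 200 = 100000

100000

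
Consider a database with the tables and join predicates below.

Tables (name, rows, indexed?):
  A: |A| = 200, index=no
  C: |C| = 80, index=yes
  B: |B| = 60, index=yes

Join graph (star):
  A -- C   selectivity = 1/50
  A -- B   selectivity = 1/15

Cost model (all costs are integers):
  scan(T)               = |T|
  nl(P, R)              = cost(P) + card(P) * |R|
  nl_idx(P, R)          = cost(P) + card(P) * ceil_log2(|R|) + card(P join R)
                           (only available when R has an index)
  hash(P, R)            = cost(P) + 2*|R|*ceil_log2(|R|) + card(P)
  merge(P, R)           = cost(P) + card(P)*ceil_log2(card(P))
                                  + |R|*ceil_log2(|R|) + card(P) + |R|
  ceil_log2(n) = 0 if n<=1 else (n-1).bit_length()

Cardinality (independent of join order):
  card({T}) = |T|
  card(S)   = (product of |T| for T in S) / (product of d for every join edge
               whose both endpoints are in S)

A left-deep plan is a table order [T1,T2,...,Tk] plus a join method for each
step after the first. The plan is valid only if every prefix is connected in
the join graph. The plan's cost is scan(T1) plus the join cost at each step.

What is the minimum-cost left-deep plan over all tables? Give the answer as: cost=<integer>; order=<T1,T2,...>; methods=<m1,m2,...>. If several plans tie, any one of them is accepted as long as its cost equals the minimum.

cost=2560; order=A,C,B; methods=hash,hash

Selinger DP (subsets sized 1..n):
  {A}: scan cost=200, card=200
  {C}: scan cost=80, card=80
  {B}: scan cost=60, card=60
  {AC}: card=320; try (C,hash)→1520, (C,nl_idx)→1920, (A,merge)→2520, (C,merge)→2640, (A,hash)→3360, (A,nl)→16080 …(+1); best=1520 via (C,hash)
  {AB}: card=800; try (B,hash)→1120, (B,nl_idx)→2200, (A,merge)→2280, (B,merge)→2420, (A,hash)→3320, (A,nl)→12060 …(+1); best=1120 via (B,hash)
  {ABC}: card=1280; try (B,hash)→2560, (C,hash)→3040, (B,nl_idx)→4720, (B,merge)→5140, (C,nl_idx)→8000, (C,merge)→10560 …(+2); best=2560 via (B,hash)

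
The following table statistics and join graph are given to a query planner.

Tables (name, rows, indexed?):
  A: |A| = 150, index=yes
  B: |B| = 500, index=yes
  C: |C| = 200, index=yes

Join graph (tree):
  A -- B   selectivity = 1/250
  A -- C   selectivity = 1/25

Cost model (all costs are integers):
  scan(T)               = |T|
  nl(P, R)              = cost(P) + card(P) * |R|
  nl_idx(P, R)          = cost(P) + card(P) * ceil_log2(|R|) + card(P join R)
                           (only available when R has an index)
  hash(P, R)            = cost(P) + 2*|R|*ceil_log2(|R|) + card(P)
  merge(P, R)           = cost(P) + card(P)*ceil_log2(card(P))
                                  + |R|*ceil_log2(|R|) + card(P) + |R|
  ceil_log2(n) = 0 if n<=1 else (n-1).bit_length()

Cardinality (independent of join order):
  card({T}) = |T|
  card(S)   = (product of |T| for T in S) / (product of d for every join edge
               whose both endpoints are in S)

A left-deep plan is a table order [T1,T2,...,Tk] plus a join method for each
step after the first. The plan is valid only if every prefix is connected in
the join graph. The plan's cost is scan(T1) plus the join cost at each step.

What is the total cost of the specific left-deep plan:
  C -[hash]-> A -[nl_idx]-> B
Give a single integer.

16000

step 1: scan C: cost=200, card=200
step 2: join A via hash
    card(P join A) = 200*150/(25) = 1200
    cost = 200 + 2*150*8 + 200 = 2800
step 3: join B via nl_idx
    card(P join B) = 1200*500/(250) = 2400
    cost = 2800 + 1200*9 + 2400 = 16000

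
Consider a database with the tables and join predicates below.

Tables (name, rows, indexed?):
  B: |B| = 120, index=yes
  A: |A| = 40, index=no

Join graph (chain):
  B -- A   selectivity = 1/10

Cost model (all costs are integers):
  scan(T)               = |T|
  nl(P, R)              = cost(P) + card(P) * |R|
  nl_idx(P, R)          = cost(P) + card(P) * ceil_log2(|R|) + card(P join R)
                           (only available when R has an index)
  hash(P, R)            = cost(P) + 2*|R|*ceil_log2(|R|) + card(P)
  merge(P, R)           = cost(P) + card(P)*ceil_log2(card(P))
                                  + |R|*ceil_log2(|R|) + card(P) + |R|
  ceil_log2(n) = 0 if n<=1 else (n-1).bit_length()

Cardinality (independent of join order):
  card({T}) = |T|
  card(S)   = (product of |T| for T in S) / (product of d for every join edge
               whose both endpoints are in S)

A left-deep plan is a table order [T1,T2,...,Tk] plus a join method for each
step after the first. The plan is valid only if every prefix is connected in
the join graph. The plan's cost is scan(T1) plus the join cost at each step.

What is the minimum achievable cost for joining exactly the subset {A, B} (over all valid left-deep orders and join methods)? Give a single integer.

720

Selinger DP over subsets of {A,B}:
  {B}: scan cost=120, card=120
  {A}: scan cost=40, card=40
  {AB}: card=480; try (A,hash)→720, (B,nl_idx)→800, (B,merge)→1280, (A,merge)→1360, (B,hash)→1760, (B,nl)→4840 …(+1); best=720 via (A,hash)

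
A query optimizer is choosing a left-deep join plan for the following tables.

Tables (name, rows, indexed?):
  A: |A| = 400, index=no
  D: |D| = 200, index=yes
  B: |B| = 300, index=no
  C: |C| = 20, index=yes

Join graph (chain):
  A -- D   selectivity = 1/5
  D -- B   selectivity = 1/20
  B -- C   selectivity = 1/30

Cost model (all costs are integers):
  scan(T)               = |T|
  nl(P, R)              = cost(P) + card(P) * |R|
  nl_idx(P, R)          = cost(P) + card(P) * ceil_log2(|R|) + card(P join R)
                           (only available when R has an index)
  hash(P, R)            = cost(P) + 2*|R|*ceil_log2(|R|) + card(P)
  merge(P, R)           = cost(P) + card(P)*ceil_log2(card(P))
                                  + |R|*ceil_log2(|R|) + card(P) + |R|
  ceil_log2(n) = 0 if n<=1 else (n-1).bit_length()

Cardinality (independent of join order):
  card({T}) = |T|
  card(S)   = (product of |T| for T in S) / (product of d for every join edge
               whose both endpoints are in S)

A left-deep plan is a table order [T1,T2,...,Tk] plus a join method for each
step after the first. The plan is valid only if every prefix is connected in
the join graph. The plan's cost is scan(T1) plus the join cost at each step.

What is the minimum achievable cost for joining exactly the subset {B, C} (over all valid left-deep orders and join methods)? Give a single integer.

Selinger DP over subsets of {B,C}:
  {B}: scan cost=300, card=300
  {C}: scan cost=20, card=20
  {BC}: card=200; try (C,hash)→800, (C,nl_idx)→2000, (B,merge)→3140, (C,merge)→3420, (B,hash)→5440, (B,nl)→6020 …(+1); best=800 via (C,hash)

800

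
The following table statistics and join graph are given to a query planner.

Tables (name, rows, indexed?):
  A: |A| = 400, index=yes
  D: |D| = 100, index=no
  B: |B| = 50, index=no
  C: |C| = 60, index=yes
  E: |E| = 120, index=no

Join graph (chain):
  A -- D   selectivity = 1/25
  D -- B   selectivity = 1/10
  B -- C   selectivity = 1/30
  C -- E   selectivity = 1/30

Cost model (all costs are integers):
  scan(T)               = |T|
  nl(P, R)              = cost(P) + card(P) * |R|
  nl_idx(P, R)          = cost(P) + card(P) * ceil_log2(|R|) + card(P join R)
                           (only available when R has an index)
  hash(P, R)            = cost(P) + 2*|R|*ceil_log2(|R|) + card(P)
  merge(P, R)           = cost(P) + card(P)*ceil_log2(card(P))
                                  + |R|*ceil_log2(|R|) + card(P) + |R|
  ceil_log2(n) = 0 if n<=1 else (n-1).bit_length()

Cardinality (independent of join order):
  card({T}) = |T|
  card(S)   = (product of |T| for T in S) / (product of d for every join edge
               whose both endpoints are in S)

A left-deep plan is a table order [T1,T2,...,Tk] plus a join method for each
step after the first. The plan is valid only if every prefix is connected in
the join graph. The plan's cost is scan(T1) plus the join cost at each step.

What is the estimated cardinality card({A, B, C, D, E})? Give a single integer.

64000

Tables in S: A(400), B(50), C(60), D(100), E(120)
Edges inside S: A-D(d=25), D-B(d=10), B-C(d=30), C-E(d=30)
numerator = 400 * 50 * 60 * 100 * 120 = 14400000000
denominator = 25 * 10 * 30 * 30 = 225000
card(S) = 14400000000 / 225000 = 64000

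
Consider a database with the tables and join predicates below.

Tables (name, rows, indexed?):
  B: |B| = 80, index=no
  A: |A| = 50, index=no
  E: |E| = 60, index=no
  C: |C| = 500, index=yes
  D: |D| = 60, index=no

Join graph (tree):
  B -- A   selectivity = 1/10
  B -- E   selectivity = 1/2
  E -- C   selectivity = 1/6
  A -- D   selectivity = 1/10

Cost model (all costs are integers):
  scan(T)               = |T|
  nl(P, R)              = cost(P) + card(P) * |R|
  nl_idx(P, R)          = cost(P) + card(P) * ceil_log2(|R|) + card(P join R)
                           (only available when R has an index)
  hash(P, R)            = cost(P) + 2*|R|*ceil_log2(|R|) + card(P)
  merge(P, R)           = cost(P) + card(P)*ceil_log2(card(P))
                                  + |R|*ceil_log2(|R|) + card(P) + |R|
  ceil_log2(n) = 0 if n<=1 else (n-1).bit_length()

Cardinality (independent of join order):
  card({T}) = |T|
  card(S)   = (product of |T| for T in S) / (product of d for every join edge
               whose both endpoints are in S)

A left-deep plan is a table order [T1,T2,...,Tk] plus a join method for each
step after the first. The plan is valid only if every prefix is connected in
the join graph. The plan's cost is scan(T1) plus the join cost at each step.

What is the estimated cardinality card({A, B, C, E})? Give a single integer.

1000000

Tables in S: A(50), B(80), C(500), E(60)
Edges inside S: B-A(d=10), B-E(d=2), E-C(d=6)
numerator = 50 * 80 * 500 * 60 = 120000000
denominator = 10 * 2 * 6 = 120
card(S) = 120000000 / 120 = 1000000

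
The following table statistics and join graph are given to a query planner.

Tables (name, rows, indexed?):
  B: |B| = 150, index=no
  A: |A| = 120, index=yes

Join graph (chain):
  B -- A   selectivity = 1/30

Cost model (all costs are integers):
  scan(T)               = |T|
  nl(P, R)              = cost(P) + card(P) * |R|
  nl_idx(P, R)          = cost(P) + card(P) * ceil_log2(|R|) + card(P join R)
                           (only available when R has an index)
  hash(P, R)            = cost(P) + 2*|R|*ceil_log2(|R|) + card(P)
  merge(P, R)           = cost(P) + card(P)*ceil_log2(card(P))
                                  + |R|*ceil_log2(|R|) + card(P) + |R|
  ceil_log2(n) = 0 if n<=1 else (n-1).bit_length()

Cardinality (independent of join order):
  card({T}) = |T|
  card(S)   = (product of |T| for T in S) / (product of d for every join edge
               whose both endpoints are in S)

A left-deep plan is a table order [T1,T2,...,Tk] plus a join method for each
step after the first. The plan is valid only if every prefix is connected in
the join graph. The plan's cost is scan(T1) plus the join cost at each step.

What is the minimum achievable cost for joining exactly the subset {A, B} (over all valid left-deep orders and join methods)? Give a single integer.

1800

Selinger DP over subsets of {A,B}:
  {B}: scan cost=150, card=150
  {A}: scan cost=120, card=120
  {AB}: card=600; try (A,nl_idx)→1800, (A,hash)→1980, (B,merge)→2430, (A,merge)→2460, (B,hash)→2640, (B,nl)→18120 …(+1); best=1800 via (A,nl_idx)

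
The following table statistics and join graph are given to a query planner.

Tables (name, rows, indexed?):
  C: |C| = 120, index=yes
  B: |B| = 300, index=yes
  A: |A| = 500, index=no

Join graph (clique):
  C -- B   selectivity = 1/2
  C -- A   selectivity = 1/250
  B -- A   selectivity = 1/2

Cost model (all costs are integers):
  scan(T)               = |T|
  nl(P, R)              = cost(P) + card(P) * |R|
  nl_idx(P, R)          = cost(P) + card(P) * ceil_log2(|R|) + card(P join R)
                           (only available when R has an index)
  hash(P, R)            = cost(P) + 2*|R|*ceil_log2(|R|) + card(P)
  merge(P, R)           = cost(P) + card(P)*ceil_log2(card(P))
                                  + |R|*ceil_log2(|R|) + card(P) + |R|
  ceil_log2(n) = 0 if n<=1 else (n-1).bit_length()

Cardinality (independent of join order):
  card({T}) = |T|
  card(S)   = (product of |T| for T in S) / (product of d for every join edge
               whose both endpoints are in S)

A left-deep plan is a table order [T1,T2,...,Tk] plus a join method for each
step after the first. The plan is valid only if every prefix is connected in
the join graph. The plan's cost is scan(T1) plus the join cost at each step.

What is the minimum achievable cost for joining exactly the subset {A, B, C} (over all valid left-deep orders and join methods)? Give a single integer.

Selinger DP over subsets of {A,B,C}:
  {C}: scan cost=120, card=120
  {B}: scan cost=300, card=300
  {A}: scan cost=500, card=500
  {BC}: card=18000; try (C,hash)→2280, (B,merge)→4080, (C,merge)→4260, (B,hash)→5640, (B,nl_idx)→19200, (C,nl_idx)→20400 …(+2); best=2280 via (C,hash)
  {AC}: card=240; try (C,hash)→2680, (C,nl_idx)→4240, (A,merge)→6080, (C,merge)→6460, (A,hash)→9240, (A,nl)→60120 …(+1); best=2680 via (C,hash)
  {AB}: card=75000; try (B,hash)→6400, (A,merge)→8300, (B,merge)→8500, (A,hash)→9600, (B,nl_idx)→80000, (A,nl)→150300 …(+1); best=6400 via (B,hash)
  {ABC}: card=18000; try (B,merge)→7840, (B,hash)→8320, (B,nl_idx)→22840, (A,hash)→29280, (B,nl)→74680, (C,hash)→83080 …(+5); best=7840 via (B,merge)

7840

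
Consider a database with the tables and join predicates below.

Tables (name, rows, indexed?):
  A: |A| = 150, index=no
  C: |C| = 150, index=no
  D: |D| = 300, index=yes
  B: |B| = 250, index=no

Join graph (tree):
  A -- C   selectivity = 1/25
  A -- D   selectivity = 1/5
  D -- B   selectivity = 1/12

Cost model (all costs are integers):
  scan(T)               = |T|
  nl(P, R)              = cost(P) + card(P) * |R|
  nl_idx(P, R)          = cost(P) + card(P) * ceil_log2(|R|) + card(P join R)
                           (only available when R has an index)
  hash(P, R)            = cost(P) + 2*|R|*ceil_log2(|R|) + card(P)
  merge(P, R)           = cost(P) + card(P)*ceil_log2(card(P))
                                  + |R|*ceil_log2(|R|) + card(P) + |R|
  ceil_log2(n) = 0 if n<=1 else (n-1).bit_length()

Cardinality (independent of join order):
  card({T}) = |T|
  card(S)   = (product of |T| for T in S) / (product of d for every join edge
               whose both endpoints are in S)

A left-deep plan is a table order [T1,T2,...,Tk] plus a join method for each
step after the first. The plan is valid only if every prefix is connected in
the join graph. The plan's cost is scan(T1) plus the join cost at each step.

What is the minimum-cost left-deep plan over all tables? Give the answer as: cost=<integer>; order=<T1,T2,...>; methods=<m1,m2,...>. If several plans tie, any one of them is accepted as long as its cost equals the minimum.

cost=67000; order=A,C,D,B; methods=hash,hash,hash

Selinger DP (subsets sized 1..n):
  {A}: scan cost=150, card=150
  {C}: scan cost=150, card=150
  {D}: scan cost=300, card=300
  {B}: scan cost=250, card=250
  {AC}: card=900; try (C,hash)→2700, (A,hash)→2700, (C,merge)→2850, (A,merge)→2850, (C,nl)→22650, (A,nl)→22650; best=2700 via (C,hash)
  {AD}: card=9000; try (A,hash)→3000, (D,merge)→4500, (A,merge)→4650, (D,hash)→5700, (D,nl_idx)→10500, (D,nl)→45150 …(+1); best=3000 via (A,hash)
  {BD}: card=6250; try (B,hash)→4600, (D,merge)→5500, (B,merge)→5550, (D,hash)→5900, (D,nl_idx)→8750, (D,nl)→75250 …(+1); best=4600 via (B,hash)
  {ACD}: card=54000; try (D,hash)→9000, (C,hash)→14400, (D,merge)→15600, (D,nl_idx)→64800, (C,merge)→139350, (D,nl)→272700 …(+1); best=9000 via (D,hash)
  {ABD}: card=187500; try (A,hash)→13250, (B,hash)→16000, (A,merge)→93450, (B,merge)→140250, (A,nl)→942100, (B,nl)→2253000; best=13250 via (A,hash)
  {ABCD}: card=1125000; try (B,hash)→67000, (C,hash)→203150, (B,merge)→929250, (C,merge)→3577100, (B,nl)→13509000, (C,nl)→28138250; best=67000 via (B,hash)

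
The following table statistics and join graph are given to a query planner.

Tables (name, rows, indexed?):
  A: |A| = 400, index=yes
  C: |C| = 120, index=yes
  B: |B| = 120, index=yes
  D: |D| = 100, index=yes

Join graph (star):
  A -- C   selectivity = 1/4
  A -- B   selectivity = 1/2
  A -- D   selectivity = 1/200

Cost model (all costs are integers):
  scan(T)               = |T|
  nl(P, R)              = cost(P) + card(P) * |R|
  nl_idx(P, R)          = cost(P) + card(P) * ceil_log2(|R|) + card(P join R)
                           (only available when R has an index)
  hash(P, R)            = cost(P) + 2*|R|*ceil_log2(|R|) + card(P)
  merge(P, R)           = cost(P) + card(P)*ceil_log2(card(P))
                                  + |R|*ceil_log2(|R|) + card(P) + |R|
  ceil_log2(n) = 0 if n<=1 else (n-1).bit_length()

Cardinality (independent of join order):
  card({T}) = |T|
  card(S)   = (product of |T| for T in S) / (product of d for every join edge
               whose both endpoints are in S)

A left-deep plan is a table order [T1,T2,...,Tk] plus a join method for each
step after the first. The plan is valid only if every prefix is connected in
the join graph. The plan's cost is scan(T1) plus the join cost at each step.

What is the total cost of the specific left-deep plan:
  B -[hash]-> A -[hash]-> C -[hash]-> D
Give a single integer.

step 1: scan B: cost=120, card=120
step 2: join A via hash
    card(P join A) = 120*400/(2) = 24000
    cost = 120 + 2*400*9 + 120 = 7440
step 3: join C via hash
    card(P join C) = 24000*120/(4) = 720000
    cost = 7440 + 2*120*7 + 24000 = 33120
step 4: join D via hash
    card(P join D) = 720000*100/(200) = 360000
    cost = 33120 + 2*100*7 + 720000 = 754520

754520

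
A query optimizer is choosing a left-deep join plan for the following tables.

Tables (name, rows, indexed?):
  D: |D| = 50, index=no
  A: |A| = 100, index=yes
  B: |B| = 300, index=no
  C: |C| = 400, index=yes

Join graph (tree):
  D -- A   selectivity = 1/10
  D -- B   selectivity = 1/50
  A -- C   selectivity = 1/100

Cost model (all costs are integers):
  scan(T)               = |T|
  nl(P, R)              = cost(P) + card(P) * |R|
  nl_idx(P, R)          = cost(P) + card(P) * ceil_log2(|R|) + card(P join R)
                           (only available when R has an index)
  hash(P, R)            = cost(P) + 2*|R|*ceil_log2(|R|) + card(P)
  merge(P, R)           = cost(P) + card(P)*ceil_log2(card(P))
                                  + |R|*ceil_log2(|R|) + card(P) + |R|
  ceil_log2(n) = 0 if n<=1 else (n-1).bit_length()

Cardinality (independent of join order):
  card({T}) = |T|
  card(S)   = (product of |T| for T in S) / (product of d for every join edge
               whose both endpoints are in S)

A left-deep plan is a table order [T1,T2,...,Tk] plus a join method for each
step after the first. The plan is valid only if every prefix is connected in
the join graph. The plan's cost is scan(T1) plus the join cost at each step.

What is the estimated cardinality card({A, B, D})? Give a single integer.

3000

Tables in S: A(100), B(300), D(50)
Edges inside S: D-A(d=10), D-B(d=50)
numerator = 100 * 300 * 50 = 1500000
denominator = 10 * 50 = 500
card(S) = 1500000 / 500 = 3000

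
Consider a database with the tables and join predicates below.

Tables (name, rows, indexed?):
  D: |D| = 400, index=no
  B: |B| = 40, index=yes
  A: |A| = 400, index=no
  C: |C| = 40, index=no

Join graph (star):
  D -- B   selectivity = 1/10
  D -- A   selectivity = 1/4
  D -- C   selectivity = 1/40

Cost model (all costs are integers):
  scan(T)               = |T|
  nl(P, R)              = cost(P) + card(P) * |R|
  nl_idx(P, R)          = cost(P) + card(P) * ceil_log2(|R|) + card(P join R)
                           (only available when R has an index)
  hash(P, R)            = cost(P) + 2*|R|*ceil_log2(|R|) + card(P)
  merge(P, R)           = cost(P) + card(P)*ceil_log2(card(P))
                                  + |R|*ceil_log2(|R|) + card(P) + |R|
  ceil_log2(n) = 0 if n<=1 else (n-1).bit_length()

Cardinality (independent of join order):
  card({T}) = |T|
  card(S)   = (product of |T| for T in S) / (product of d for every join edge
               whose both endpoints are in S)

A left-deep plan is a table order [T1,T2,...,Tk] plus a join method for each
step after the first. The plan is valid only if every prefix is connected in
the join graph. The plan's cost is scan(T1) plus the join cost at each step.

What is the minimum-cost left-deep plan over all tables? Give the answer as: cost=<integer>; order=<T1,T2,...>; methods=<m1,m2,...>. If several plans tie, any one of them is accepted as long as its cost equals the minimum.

Selinger DP (subsets sized 1..n):
  {D}: scan cost=400, card=400
  {B}: scan cost=40, card=40
  {A}: scan cost=400, card=400
  {C}: scan cost=40, card=40
  {BD}: card=1600; try (B,hash)→1280, (D,merge)→4320, (B,nl_idx)→4400, (B,merge)→4680, (D,hash)→7280, (D,nl)→16040 …(+1); best=1280 via (B,hash)
  {AD}: card=40000; try (D,hash)→8000, (A,hash)→8000, (D,merge)→8400, (A,merge)→8400, (D,nl)→160400, (A,nl)→160400; best=8000 via (D,hash)
  {CD}: card=400; try (C,hash)→1280, (D,merge)→4320, (C,merge)→4680, (D,hash)→7280, (D,nl)→16040, (C,nl)→16400; best=1280 via (C,hash)
  {ABD}: card=160000; try (A,hash)→10080, (A,merge)→24480, (B,hash)→48480, (B,nl_idx)→408000, (A,nl)→641280, (B,merge)→688280 …(+1); best=10080 via (A,hash)
  {BCD}: card=1600; try (B,hash)→2160, (C,hash)→3360, (B,nl_idx)→5280, (B,merge)→5560, (B,nl)→17280, (C,merge)→20760 …(+1); best=2160 via (B,hash)
  {ACD}: card=40000; try (A,hash)→8880, (A,merge)→9280, (C,hash)→48480, (A,nl)→161280, (C,merge)→688280, (C,nl)→1608000; best=8880 via (A,hash)
  {ABCD}: card=160000; try (A,hash)→10960, (A,merge)→25360, (B,hash)→49360, (C,hash)→170560, (B,nl_idx)→408880, (A,nl)→642160 …(+4); best=10960 via (A,hash)

cost=10960; order=D,C,B,A; methods=hash,hash,hash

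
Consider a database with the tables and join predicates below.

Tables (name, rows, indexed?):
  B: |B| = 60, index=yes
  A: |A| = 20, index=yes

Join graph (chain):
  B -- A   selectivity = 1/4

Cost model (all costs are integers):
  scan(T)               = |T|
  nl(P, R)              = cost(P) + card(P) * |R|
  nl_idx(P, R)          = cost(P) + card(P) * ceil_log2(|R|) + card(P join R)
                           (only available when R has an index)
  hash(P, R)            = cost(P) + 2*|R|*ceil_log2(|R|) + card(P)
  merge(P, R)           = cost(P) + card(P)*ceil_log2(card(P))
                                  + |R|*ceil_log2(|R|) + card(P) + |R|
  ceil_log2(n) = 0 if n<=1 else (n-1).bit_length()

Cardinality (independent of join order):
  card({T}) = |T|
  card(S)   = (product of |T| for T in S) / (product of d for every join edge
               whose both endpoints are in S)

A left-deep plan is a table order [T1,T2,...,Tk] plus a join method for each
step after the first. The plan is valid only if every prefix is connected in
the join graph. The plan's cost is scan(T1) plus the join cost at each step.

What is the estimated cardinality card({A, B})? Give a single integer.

300

Tables in S: A(20), B(60)
Edges inside S: B-A(d=4)
numerator = 20 * 60 = 1200
denominator = 4 = 4
card(S) = 1200 / 4 = 300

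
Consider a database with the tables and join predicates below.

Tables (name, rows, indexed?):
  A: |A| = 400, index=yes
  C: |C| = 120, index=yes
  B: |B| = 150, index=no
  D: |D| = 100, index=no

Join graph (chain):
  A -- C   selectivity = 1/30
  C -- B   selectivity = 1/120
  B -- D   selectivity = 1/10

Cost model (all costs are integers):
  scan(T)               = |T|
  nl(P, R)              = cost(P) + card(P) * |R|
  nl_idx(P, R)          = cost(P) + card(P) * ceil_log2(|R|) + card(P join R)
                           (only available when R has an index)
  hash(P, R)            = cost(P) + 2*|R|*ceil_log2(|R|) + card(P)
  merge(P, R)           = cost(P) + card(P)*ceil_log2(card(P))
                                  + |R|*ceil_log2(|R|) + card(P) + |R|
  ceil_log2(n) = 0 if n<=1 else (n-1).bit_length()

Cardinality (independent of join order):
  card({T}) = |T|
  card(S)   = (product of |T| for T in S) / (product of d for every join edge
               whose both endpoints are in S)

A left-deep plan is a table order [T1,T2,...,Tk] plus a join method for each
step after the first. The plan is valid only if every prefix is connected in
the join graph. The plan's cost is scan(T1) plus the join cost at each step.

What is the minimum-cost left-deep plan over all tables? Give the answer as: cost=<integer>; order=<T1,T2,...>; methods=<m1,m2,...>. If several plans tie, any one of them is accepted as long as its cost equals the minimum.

Selinger DP (subsets sized 1..n):
  {A}: scan cost=400, card=400
  {C}: scan cost=120, card=120
  {B}: scan cost=150, card=150
  {D}: scan cost=100, card=100
  {AC}: card=1600; try (C,hash)→2480, (A,nl_idx)→2800, (C,nl_idx)→4800, (A,merge)→5080, (C,merge)→5360, (A,hash)→7440 …(+2); best=2480 via (C,hash)
  {BC}: card=150; try (C,nl_idx)→1350, (C,hash)→1980, (B,merge)→2430, (C,merge)→2460, (B,hash)→2640, (B,nl)→18120 …(+1); best=1350 via (C,nl_idx)
  {BD}: card=1500; try (D,hash)→1700, (B,merge)→2250, (D,merge)→2300, (B,hash)→2600, (B,nl)→15100, (D,nl)→15150; best=1700 via (D,hash)
  {ABC}: card=2000; try (A,nl_idx)→4700, (B,hash)→6480, (A,merge)→6700, (A,hash)→8700, (B,merge)→23030, (A,nl)→61350 …(+1); best=4700 via (A,nl_idx)
  {BCD}: card=1500; try (D,hash)→2900, (D,merge)→3500, (C,hash)→4880, (C,nl_idx)→13700, (D,nl)→16350, (C,merge)→20660 …(+1); best=2900 via (D,hash)
  {ABCD}: card=20000; try (D,hash)→8100, (A,hash)→11600, (A,merge)→24900, (D,merge)→29500, (A,nl_idx)→36400, (D,nl)→204700 …(+1); best=8100 via (D,hash)

cost=8100; order=B,C,A,D; methods=nl_idx,nl_idx,hash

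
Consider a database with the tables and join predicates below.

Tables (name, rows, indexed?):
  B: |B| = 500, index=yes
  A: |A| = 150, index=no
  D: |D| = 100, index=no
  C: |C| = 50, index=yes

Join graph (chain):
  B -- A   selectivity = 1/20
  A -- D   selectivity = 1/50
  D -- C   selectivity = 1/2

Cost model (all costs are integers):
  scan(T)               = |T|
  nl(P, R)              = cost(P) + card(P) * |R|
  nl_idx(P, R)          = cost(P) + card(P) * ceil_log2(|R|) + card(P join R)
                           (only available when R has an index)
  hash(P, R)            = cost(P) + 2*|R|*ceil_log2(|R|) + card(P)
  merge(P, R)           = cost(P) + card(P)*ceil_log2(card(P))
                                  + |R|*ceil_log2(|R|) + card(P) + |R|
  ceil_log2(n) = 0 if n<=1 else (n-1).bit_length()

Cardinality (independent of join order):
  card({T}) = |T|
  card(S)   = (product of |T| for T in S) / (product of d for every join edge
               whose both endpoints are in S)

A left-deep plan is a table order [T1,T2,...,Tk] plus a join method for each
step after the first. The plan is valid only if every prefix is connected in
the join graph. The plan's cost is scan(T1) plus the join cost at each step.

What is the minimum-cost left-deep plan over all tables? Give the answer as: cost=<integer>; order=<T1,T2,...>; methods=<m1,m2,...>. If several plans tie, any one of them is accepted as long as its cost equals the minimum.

Selinger DP (subsets sized 1..n):
  {B}: scan cost=500, card=500
  {A}: scan cost=150, card=150
  {D}: scan cost=100, card=100
  {C}: scan cost=50, card=50
  {AB}: card=3750; try (A,hash)→3400, (B,nl_idx)→5250, (B,merge)→6500, (A,merge)→6850, (B,hash)→9300, (B,nl)→75150 …(+1); best=3400 via (A,hash)
  {AD}: card=300; try (D,hash)→1700, (A,merge)→2250, (D,merge)→2300, (A,hash)→2600, (A,nl)→15100, (D,nl)→15150; best=1700 via (D,hash)
  {CD}: card=2500; try (C,hash)→800, (D,merge)→1200, (C,merge)→1250, (D,hash)→1500, (C,nl_idx)→3200, (D,nl)→5050 …(+1); best=800 via (C,hash)
  {ABD}: card=7500; try (D,hash)→8550, (B,merge)→9700, (B,hash)→11000, (B,nl_idx)→11900, (D,merge)→52950, (B,nl)→151700 …(+1); best=8550 via (D,hash)
  {ACD}: card=7500; try (C,hash)→2600, (C,merge)→5050, (A,hash)→5700, (C,nl_idx)→11000, (C,nl)→16700, (A,merge)→34650 …(+1); best=2600 via (C,hash)
  {ABCD}: card=187500; try (C,hash)→16650, (B,hash)→19100, (B,merge)→112600, (C,merge)→113900, (C,nl_idx)→241050, (B,nl_idx)→257600 …(+2); best=16650 via (C,hash)

cost=16650; order=B,A,D,C; methods=hash,hash,hash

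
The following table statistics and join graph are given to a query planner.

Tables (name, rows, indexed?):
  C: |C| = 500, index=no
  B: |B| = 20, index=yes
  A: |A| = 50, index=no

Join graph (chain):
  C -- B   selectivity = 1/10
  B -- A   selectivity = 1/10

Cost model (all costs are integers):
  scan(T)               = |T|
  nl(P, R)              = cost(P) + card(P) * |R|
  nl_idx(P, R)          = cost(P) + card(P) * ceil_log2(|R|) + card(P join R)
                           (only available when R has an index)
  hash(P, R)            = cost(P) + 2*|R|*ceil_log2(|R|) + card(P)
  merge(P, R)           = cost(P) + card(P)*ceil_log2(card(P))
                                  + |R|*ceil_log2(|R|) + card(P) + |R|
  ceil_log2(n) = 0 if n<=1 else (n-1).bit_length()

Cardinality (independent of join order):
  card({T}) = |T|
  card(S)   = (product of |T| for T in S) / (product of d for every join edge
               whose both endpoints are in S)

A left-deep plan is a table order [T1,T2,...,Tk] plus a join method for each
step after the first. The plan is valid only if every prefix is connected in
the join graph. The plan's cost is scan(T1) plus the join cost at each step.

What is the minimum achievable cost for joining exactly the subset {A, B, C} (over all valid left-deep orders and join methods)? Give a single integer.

Selinger DP over subsets of {A,B,C}:
  {C}: scan cost=500, card=500
  {B}: scan cost=20, card=20
  {A}: scan cost=50, card=50
  {BC}: card=1000; try (B,hash)→1200, (B,nl_idx)→4000, (C,merge)→5140, (B,merge)→5620, (C,hash)→9040, (C,nl)→10020 …(+1); best=1200 via (B,hash)
  {AB}: card=100; try (B,hash)→300, (B,nl_idx)→400, (A,merge)→490, (B,merge)→520, (A,hash)→640, (A,nl)→1020 …(+1); best=300 via (B,hash)
  {ABC}: card=5000; try (A,hash)→2800, (C,merge)→6100, (C,hash)→9400, (A,merge)→12550, (C,nl)→50300, (A,nl)→51200; best=2800 via (A,hash)

2800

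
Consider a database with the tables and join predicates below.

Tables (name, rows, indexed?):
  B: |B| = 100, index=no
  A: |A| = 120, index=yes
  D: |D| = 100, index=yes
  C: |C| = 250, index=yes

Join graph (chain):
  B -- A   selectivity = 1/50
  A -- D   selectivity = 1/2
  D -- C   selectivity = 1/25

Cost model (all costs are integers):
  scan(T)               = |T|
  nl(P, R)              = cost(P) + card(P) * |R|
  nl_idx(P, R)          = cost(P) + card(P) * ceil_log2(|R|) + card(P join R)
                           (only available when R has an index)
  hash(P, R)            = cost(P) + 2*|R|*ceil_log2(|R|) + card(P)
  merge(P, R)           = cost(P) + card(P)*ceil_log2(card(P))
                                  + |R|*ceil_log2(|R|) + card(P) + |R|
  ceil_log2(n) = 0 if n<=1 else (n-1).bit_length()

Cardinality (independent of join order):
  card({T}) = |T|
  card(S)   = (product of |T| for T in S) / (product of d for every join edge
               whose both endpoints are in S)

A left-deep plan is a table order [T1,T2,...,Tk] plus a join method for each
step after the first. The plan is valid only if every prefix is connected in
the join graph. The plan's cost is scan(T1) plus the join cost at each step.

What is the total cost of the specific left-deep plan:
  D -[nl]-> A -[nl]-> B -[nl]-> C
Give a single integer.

3612100

step 1: scan D: cost=100, card=100
step 2: join A via nl
    card(P join A) = 100*120/(2) = 6000
    cost = 100 + 100*120 = 12100
step 3: join B via nl
    card(P join B) = 6000*100/(50) = 12000
    cost = 12100 + 6000*100 = 612100
step 4: join C via nl
    card(P join C) = 12000*250/(25) = 120000
    cost = 612100 + 12000*250 = 3612100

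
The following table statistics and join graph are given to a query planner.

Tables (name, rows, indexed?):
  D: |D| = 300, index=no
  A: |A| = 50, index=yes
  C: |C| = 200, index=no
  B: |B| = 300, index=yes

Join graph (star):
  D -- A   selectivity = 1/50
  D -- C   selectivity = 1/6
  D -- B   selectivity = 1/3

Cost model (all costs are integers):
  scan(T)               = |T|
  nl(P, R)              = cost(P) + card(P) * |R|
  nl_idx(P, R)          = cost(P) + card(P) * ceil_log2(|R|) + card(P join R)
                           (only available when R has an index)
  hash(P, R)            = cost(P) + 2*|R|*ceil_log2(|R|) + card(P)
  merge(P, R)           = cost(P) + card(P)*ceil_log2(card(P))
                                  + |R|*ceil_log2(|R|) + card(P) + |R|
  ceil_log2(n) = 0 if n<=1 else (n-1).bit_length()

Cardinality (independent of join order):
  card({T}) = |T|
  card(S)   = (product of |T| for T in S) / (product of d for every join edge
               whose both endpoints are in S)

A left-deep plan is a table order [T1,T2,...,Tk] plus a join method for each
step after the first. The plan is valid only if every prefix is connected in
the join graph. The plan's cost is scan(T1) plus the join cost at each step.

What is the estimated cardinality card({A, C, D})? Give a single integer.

10000

Tables in S: A(50), C(200), D(300)
Edges inside S: D-A(d=50), D-C(d=6)
numerator = 50 * 200 * 300 = 3000000
denominator = 50 * 6 = 300
card(S) = 3000000 / 300 = 10000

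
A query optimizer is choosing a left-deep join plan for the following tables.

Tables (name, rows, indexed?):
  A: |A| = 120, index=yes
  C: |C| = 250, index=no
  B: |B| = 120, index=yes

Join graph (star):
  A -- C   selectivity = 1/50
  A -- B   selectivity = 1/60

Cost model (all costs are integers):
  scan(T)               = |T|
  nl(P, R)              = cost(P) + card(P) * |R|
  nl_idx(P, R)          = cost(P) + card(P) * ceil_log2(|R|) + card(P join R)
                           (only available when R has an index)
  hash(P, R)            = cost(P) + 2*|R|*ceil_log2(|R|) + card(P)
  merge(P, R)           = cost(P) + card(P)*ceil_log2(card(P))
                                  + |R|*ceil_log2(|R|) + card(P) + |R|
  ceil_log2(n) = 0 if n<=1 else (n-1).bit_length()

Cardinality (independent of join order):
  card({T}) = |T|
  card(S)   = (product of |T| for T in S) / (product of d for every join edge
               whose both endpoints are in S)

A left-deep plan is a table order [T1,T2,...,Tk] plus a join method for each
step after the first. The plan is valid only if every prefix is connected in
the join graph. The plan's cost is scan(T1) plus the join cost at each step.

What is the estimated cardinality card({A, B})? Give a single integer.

Tables in S: A(120), B(120)
Edges inside S: A-B(d=60)
numerator = 120 * 120 = 14400
denominator = 60 = 60
card(S) = 14400 / 60 = 240

240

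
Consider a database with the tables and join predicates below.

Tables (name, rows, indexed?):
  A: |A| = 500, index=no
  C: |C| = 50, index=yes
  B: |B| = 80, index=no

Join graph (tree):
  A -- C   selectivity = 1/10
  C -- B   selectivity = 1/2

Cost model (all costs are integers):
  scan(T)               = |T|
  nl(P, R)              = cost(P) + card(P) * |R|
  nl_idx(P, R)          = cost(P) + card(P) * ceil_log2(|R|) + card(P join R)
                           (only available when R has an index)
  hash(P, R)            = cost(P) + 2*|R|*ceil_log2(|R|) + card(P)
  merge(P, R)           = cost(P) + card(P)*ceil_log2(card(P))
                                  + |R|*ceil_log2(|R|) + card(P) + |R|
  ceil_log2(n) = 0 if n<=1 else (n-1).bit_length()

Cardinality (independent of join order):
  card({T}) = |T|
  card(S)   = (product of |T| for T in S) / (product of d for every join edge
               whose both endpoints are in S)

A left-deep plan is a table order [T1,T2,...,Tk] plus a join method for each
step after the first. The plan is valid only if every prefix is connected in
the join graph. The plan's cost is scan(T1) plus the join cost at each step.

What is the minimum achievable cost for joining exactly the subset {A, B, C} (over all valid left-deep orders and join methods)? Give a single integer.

Selinger DP over subsets of {A,B,C}:
  {A}: scan cost=500, card=500
  {C}: scan cost=50, card=50
  {B}: scan cost=80, card=80
  {AC}: card=2500; try (C,hash)→1600, (A,merge)→5400, (C,merge)→5850, (C,nl_idx)→6000, (A,hash)→9100, (A,nl)→25050 …(+1); best=1600 via (C,hash)
  {BC}: card=2000; try (C,hash)→760, (B,merge)→1040, (C,merge)→1070, (B,hash)→1220, (C,nl_idx)→2560, (B,nl)→4050 …(+1); best=760 via (C,hash)
  {ABC}: card=100000; try (B,hash)→5220, (A,hash)→11760, (A,merge)→29760, (B,merge)→34740, (B,nl)→201600, (A,nl)→1000760; best=5220 via (B,hash)

5220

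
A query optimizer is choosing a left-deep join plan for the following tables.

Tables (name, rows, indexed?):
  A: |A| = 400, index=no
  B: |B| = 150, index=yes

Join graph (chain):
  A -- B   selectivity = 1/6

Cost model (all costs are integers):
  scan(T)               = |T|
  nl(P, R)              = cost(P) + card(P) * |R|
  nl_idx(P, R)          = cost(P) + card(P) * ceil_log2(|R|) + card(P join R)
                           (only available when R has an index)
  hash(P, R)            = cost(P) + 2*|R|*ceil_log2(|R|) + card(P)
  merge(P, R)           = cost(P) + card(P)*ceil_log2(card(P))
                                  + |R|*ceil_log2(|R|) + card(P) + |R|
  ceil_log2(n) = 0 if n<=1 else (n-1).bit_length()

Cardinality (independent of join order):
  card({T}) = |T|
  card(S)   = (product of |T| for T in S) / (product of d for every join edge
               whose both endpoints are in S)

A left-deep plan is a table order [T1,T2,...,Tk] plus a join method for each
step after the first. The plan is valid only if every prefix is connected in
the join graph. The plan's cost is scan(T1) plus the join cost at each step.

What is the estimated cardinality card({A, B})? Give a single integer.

10000

Tables in S: A(400), B(150)
Edges inside S: A-B(d=6)
numerator = 400 * 150 = 60000
denominator = 6 = 6
card(S) = 60000 / 6 = 10000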